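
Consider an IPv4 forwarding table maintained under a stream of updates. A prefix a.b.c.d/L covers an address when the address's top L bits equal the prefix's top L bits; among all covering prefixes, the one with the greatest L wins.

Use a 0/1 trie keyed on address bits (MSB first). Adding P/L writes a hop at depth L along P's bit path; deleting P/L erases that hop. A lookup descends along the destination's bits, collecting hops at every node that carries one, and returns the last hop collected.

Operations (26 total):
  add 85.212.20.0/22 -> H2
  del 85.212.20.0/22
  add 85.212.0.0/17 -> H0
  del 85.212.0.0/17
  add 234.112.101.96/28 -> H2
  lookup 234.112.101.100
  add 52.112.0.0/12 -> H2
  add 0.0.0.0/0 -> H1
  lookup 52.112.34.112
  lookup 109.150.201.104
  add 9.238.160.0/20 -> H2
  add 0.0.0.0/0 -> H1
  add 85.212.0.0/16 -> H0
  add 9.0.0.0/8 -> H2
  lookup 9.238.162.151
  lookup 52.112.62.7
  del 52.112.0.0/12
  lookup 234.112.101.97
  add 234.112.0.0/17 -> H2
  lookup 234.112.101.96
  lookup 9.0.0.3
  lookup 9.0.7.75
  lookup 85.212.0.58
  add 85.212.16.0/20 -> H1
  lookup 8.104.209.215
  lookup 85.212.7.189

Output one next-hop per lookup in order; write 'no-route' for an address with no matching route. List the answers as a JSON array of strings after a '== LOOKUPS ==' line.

Process each operation:
  add 85.212.20.0/22 -> H2 at depth 22
  del 85.212.20.0/22 (clear depth 22)
  add 85.212.0.0/17 -> H0 at depth 17
  del 85.212.0.0/17 (clear depth 17)
  add 234.112.101.96/28 -> H2 at depth 28
  lookup 234.112.101.100: bits 1110101001110000011001010110 walk d0:-→d1:-→d2:-→d3:-→d4:-→d5:-→d6:-→d7:-→d8:-→d9:-→d10:-→d11:-→d12:-→d13:-→d14:-→d15:-→d16:-→d17:-→d18:-→d19:-→d20:-→d21:-→d22:-→d23:-→d24:-→d25:-→d26:-→d27:-→d28:H2 -> H2
  add 52.112.0.0/12 -> H2 at depth 12
  add 0.0.0.0/0 -> H1 at depth 0
  lookup 52.112.34.112: bits 001101000111 walk d0:H1→d1:-→d2:-→d3:-→d4:-→d5:-→d6:-→d7:-→d8:-→d9:-→d10:-→d11:-→d12:H2 -> H2
  lookup 109.150.201.104: bits 01 walk d0:H1→d1:-→d2:- -> H1
  add 9.238.160.0/20 -> H2 at depth 20
  add 0.0.0.0/0 -> H1 at depth 0
  add 85.212.0.0/16 -> H0 at depth 16
  add 9.0.0.0/8 -> H2 at depth 8
  lookup 9.238.162.151: bits 00001001111011101010 walk d0:H1→d1:-→d2:-→d3:-→d4:-→d5:-→d6:-→d7:-→d8:H2→d9:-→d10:-→d11:-→d12:-→d13:-→d14:-→d15:-→d16:-→d17:-→d18:-→d19:-→d20:H2 -> H2
  lookup 52.112.62.7: bits 001101000111 walk d0:H1→d1:-→d2:-→d3:-→d4:-→d5:-→d6:-→d7:-→d8:-→d9:-→d10:-→d11:-→d12:H2 -> H2
  del 52.112.0.0/12 (clear depth 12)
  lookup 234.112.101.97: bits 1110101001110000011001010110 walk d0:H1→d1:-→d2:-→d3:-→d4:-→d5:-→d6:-→d7:-→d8:-→d9:-→d10:-→d11:-→d12:-→d13:-→d14:-→d15:-→d16:-→d17:-→d18:-→d19:-→d20:-→d21:-→d22:-→d23:-→d24:-→d25:-→d26:-→d27:-→d28:H2 -> H2
  add 234.112.0.0/17 -> H2 at depth 17
  lookup 234.112.101.96: bits 1110101001110000011001010110 walk d0:H1→d1:-→d2:-→d3:-→d4:-→d5:-→d6:-→d7:-→d8:-→d9:-→d10:-→d11:-→d12:-→d13:-→d14:-→d15:-→d16:-→d17:H2→d18:-→d19:-→d20:-→d21:-→d22:-→d23:-→d24:-→d25:-→d26:-→d27:-→d28:H2 -> H2
  lookup 9.0.0.3: bits 00001001 walk d0:H1→d1:-→d2:-→d3:-→d4:-→d5:-→d6:-→d7:-→d8:H2 -> H2
  lookup 9.0.7.75: bits 00001001 walk d0:H1→d1:-→d2:-→d3:-→d4:-→d5:-→d6:-→d7:-→d8:H2 -> H2
  lookup 85.212.0.58: bits 0101010111010100000 walk d0:H1→d1:-→d2:-→d3:-→d4:-→d5:-→d6:-→d7:-→d8:-→d9:-→d10:-→d11:-→d12:-→d13:-→d14:-→d15:-→d16:H0→d17:-→d18:-→d19:- -> H0
  add 85.212.16.0/20 -> H1 at depth 20
  lookup 8.104.209.215: bits 0000100 walk d0:H1→d1:-→d2:-→d3:-→d4:-→d5:-→d6:-→d7:- -> H1
  lookup 85.212.7.189: bits 0101010111010100000 walk d0:H1→d1:-→d2:-→d3:-→d4:-→d5:-→d6:-→d7:-→d8:-→d9:-→d10:-→d11:-→d12:-→d13:-→d14:-→d15:-→d16:H0→d17:-→d18:-→d19:- -> H0

== LOOKUPS ==
["H2","H2","H1","H2","H2","H2","H2","H2","H2","H0","H1","H0"]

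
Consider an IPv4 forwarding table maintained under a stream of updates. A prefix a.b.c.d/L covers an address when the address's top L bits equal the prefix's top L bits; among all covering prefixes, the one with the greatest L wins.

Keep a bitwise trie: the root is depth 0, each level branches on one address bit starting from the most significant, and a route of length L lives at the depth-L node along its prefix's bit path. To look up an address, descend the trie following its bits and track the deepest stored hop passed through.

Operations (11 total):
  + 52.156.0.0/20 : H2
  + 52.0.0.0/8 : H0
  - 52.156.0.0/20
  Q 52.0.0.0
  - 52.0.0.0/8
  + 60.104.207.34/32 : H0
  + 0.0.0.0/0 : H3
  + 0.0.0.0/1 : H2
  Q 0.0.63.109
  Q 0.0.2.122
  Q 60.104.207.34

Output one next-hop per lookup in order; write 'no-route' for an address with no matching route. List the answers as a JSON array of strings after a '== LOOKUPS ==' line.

Apply in order:
  + 52.156.0.0/20 (H2) depth=20
  + 52.0.0.0/8 (H0) depth=8
  del 52.156.0.0/20 (clear depth 20)
  Q 52.0.0.0: descend 00110100 ; hops seen [H0] ; pick H0
  del 52.0.0.0/8 (clear depth 8)
  + 60.104.207.34/32 (H0) depth=32
  + 0.0.0.0/0 (H3) depth=0
  + 0.0.0.0/1 (H2) depth=1
  Q 0.0.63.109: descend 00 ; hops seen [H3,H2] ; pick H2
  Q 0.0.2.122: descend 00 ; hops seen [H3,H2] ; pick H2
  Q 60.104.207.34: descend 00111100011010001100111100100010 ; hops seen [H3,H2,H0] ; pick H0

== LOOKUPS ==
["H0","H2","H2","H0"]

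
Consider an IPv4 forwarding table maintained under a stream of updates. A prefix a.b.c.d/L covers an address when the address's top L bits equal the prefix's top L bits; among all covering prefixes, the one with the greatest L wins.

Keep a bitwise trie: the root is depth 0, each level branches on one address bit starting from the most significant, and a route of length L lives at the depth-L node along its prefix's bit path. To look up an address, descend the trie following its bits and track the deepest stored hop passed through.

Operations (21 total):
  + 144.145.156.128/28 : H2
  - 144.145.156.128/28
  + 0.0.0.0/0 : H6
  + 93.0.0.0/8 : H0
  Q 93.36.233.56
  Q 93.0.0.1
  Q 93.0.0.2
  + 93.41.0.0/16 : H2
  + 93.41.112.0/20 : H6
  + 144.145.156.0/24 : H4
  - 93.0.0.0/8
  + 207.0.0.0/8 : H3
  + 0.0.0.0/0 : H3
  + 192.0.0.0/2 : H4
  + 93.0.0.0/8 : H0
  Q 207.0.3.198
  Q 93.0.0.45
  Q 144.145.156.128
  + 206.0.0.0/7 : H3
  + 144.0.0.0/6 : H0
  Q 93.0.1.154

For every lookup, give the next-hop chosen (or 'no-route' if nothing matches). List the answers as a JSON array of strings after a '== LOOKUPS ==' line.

Trace:
  add 144.145.156.128/28 -> H2 at depth 28
  - 144.145.156.128/28 clear@28
  add 0.0.0.0/0 -> H6 at depth 0
  add 93.0.0.0/8 -> H0 at depth 8
  lookup 93.36.233.56: bits 01011101 walk d0:H6→d1:-→d2:-→d3:-→d4:-→d5:-→d6:-→d7:-→d8:H0 -> H0
  lookup 93.0.0.1: bits 01011101 walk d0:H6→d1:-→d2:-→d3:-→d4:-→d5:-→d6:-→d7:-→d8:H0 -> H0
  lookup 93.0.0.2: bits 01011101 walk d0:H6→d1:-→d2:-→d3:-→d4:-→d5:-→d6:-→d7:-→d8:H0 -> H0
  add 93.41.0.0/16 -> H2 at depth 16
  add 93.41.112.0/20 -> H6 at depth 20
  add 144.145.156.0/24 -> H4 at depth 24
  - 93.0.0.0/8 clear@8
  add 207.0.0.0/8 -> H3 at depth 8
  add 0.0.0.0/0 -> H3 at depth 0
  add 192.0.0.0/2 -> H4 at depth 2
  add 93.0.0.0/8 -> H0 at depth 8
  lookup 207.0.3.198: bits 11001111 walk d0:H3→d1:-→d2:H4→d3:-→d4:-→d5:-→d6:-→d7:-→d8:H3 -> H3
  lookup 93.0.0.45: bits 0101110100 walk d0:H3→d1:-→d2:-→d3:-→d4:-→d5:-→d6:-→d7:-→d8:H0→d9:-→d10:- -> H0
  lookup 144.145.156.128: bits 1001000010010001100111001000 walk d0:H3→d1:-→d2:-→d3:-→d4:-→d5:-→d6:-→d7:-→d8:-→d9:-→d10:-→d11:-→d12:-→d13:-→d14:-→d15:-→d16:-→d17:-→d18:-→d19:-→d20:-→d21:-→d22:-→d23:-→d24:H4→d25:-→d26:-→d27:-→d28:- -> H4
  add 206.0.0.0/7 -> H3 at depth 7
  add 144.0.0.0/6 -> H0 at depth 6
  lookup 93.0.1.154: bits 0101110100 walk d0:H3→d1:-→d2:-→d3:-→d4:-→d5:-→d6:-→d7:-→d8:H0→d9:-→d10:- -> H0

== LOOKUPS ==
["H0","H0","H0","H3","H0","H4","H0"]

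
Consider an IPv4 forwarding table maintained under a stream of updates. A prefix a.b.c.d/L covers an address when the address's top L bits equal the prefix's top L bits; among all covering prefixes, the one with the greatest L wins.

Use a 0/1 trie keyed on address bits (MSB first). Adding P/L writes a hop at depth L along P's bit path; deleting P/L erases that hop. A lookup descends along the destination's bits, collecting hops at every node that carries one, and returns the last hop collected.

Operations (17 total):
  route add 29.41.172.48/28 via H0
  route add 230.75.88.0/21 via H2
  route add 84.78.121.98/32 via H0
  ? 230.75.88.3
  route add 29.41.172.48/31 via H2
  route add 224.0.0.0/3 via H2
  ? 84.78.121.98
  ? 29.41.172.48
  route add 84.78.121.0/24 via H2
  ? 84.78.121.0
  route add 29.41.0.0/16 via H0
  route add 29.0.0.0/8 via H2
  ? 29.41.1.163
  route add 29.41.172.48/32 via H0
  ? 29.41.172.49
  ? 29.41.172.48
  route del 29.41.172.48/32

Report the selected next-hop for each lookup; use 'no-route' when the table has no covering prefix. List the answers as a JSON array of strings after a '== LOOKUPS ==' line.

Apply in order:
  + 29.41.172.48/28 (H0) depth=28
  + 230.75.88.0/21 (H2) depth=21
  + 84.78.121.98/32 (H0) depth=32
  Q 230.75.88.3: descend 111001100100101101011 ; hops seen [H2] ; pick H2
  + 29.41.172.48/31 (H2) depth=31
  + 224.0.0.0/3 (H2) depth=3
  Q 84.78.121.98: descend 01010100010011100111100101100010 ; hops seen [H0] ; pick H0
  Q 29.41.172.48: descend 0001110100101001101011000011000 ; hops seen [H0,H2] ; pick H2
  + 84.78.121.0/24 (H2) depth=24
  Q 84.78.121.0: descend 0101010001001110011110010 ; hops seen [H2] ; pick H2
  + 29.41.0.0/16 (H0) depth=16
  + 29.0.0.0/8 (H2) depth=8
  Q 29.41.1.163: descend 0001110100101001 ; hops seen [H2,H0] ; pick H0
  + 29.41.172.48/32 (H0) depth=32
  Q 29.41.172.49: descend 0001110100101001101011000011000 ; hops seen [H2,H0,H0,H2] ; pick H2
  Q 29.41.172.48: descend 00011101001010011010110000110000 ; hops seen [H2,H0,H0,H2,H0] ; pick H0
  - 29.41.172.48/32 clear@32

== LOOKUPS ==
["H2","H0","H2","H2","H0","H2","H0"]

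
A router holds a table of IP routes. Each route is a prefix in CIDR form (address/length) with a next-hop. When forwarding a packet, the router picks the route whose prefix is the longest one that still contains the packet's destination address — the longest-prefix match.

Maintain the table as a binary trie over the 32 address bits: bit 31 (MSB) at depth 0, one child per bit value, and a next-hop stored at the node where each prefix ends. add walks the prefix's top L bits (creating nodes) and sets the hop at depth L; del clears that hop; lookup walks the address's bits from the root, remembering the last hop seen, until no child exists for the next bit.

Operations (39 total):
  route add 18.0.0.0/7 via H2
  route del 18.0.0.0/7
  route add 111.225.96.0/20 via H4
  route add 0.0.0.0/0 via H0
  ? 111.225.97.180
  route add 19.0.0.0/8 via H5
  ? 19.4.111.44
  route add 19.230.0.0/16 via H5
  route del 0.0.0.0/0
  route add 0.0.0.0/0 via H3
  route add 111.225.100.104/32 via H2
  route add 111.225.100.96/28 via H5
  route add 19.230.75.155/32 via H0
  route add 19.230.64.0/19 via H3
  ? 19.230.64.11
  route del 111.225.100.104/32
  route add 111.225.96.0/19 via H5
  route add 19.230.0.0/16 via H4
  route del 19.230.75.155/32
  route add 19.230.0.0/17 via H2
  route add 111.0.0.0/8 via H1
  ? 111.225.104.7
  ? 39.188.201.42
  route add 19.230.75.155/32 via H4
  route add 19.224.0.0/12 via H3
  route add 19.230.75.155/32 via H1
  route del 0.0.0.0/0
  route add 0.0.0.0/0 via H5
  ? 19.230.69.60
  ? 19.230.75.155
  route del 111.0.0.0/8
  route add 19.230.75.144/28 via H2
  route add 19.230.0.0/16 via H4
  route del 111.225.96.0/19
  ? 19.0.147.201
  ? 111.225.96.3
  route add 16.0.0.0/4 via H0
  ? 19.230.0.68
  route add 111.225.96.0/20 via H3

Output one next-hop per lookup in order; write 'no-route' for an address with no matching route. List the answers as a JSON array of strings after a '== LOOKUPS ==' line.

Trace:
  add 18.0.0.0/7 -> H2 at depth 7
  del 18.0.0.0/7 (clear depth 7)
  add 111.225.96.0/20 -> H4 at depth 20
  add 0.0.0.0/0 -> H0 at depth 0
  lookup 111.225.97.180: bits 01101111111000010110 walk d0:H0→d1:-→d2:-→d3:-→d4:-→d5:-→d6:-→d7:-→d8:-→d9:-→d10:-→d11:-→d12:-→d13:-→d14:-→d15:-→d16:-→d17:-→d18:-→d19:-→d20:H4 -> H4
  add 19.0.0.0/8 -> H5 at depth 8
  lookup 19.4.111.44: bits 00010011 walk d0:H0→d1:-→d2:-→d3:-→d4:-→d5:-→d6:-→d7:-→d8:H5 -> H5
  add 19.230.0.0/16 -> H5 at depth 16
  del 0.0.0.0/0 (clear depth 0)
  add 0.0.0.0/0 -> H3 at depth 0
  add 111.225.100.104/32 -> H2 at depth 32
  add 111.225.100.96/28 -> H5 at depth 28
  add 19.230.75.155/32 -> H0 at depth 32
  add 19.230.64.0/19 -> H3 at depth 19
  lookup 19.230.64.11: bits 00010011111001100100 walk d0:H3→d1:-→d2:-→d3:-→d4:-→d5:-→d6:-→d7:-→d8:H5→d9:-→d10:-→d11:-→d12:-→d13:-→d14:-→d15:-→d16:H5→d17:-→d18:-→d19:H3→d20:- -> H3
  del 111.225.100.104/32 (clear depth 32)
  add 111.225.96.0/19 -> H5 at depth 19
  add 19.230.0.0/16 -> H4 at depth 16
  del 19.230.75.155/32 (clear depth 32)
  add 19.230.0.0/17 -> H2 at depth 17
  add 111.0.0.0/8 -> H1 at depth 8
  lookup 111.225.104.7: bits 01101111111000010110 walk d0:H3→d1:-→d2:-→d3:-→d4:-→d5:-→d6:-→d7:-→d8:H1→d9:-→d10:-→d11:-→d12:-→d13:-→d14:-→d15:-→d16:-→d17:-→d18:-→d19:H5→d20:H4 -> H4
  lookup 39.188.201.42: bits 00 walk d0:H3→d1:-→d2:- -> H3
  add 19.230.75.155/32 -> H4 at depth 32
  add 19.224.0.0/12 -> H3 at depth 12
  add 19.230.75.155/32 -> H1 at depth 32
  del 0.0.0.0/0 (clear depth 0)
  add 0.0.0.0/0 -> H5 at depth 0
  lookup 19.230.69.60: bits 00010011111001100100 walk d0:H5→d1:-→d2:-→d3:-→d4:-→d5:-→d6:-→d7:-→d8:H5→d9:-→d10:-→d11:-→d12:H3→d13:-→d14:-→d15:-→d16:H4→d17:H2→d18:-→d19:H3→d20:- -> H3
  lookup 19.230.75.155: bits 00010011111001100100101110011011 walk d0:H5→d1:-→d2:-→d3:-→d4:-→d5:-→d6:-→d7:-→d8:H5→d9:-→d10:-→d11:-→d12:H3→d13:-→d14:-→d15:-→d16:H4→d17:H2→d18:-→d19:H3→d20:-→d21:-→d22:-→d23:-→d24:-→d25:-→d26:-→d27:-→d28:-→d29:-→d30:-→d31:-→d32:H1 -> H1
  del 111.0.0.0/8 (clear depth 8)
  add 19.230.75.144/28 -> H2 at depth 28
  add 19.230.0.0/16 -> H4 at depth 16
  del 111.225.96.0/19 (clear depth 19)
  lookup 19.0.147.201: bits 00010011 walk d0:H5→d1:-→d2:-→d3:-→d4:-→d5:-→d6:-→d7:-→d8:H5 -> H5
  lookup 111.225.96.3: bits 011011111110000101100 walk d0:H5→d1:-→d2:-→d3:-→d4:-→d5:-→d6:-→d7:-→d8:-→d9:-→d10:-→d11:-→d12:-→d13:-→d14:-→d15:-→d16:-→d17:-→d18:-→d19:-→d20:H4→d21:- -> H4
  add 16.0.0.0/4 -> H0 at depth 4
  lookup 19.230.0.68: bits 00010011111001100 walk d0:H5→d1:-→d2:-→d3:-→d4:H0→d5:-→d6:-→d7:-→d8:H5→d9:-→d10:-→d11:-→d12:H3→d13:-→d14:-→d15:-→d16:H4→d17:H2 -> H2
  add 111.225.96.0/20 -> H3 at depth 20

== LOOKUPS ==
["H4","H5","H3","H4","H3","H3","H1","H5","H4","H2"]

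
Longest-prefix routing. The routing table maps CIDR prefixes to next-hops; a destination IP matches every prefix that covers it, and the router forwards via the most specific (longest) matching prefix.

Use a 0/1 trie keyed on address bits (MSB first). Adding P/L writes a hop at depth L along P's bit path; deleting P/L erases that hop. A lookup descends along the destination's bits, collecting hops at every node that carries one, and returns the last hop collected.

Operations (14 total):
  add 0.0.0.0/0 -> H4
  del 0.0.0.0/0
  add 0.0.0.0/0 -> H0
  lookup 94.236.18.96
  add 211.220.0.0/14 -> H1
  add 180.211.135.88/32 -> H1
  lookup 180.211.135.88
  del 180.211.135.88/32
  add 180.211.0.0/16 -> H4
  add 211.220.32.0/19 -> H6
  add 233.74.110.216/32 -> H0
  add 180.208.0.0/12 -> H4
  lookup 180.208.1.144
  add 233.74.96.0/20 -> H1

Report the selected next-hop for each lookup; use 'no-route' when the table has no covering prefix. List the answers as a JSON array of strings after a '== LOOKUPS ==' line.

Apply in order:
  + 0.0.0.0/0 (H4) depth=0
  del 0.0.0.0/0 (clear depth 0)
  + 0.0.0.0/0 (H0) depth=0
  lookup 94.236.18.96: bits ε walk d0:H0 -> H0
  + 211.220.0.0/14 (H1) depth=14
  + 180.211.135.88/32 (H1) depth=32
  lookup 180.211.135.88: bits 10110100110100111000011101011000 walk d0:H0→d1:-→d2:-→d3:-→d4:-→d5:-→d6:-→d7:-→d8:-→d9:-→d10:-→d11:-→d12:-→d13:-→d14:-→d15:-→d16:-→d17:-→d18:-→d19:-→d20:-→d21:-→d22:-→d23:-→d24:-→d25:-→d26:-→d27:-→d28:-→d29:-→d30:-→d31:-→d32:H1 -> H1
  del 180.211.135.88/32 (clear depth 32)
  + 180.211.0.0/16 (H4) depth=16
  + 211.220.32.0/19 (H6) depth=19
  + 233.74.110.216/32 (H0) depth=32
  + 180.208.0.0/12 (H4) depth=12
  lookup 180.208.1.144: bits 10110100110100 walk d0:H0→d1:-→d2:-→d3:-→d4:-→d5:-→d6:-→d7:-→d8:-→d9:-→d10:-→d11:-→d12:H4→d13:-→d14:- -> H4
  + 233.74.96.0/20 (H1) depth=20

== LOOKUPS ==
["H0","H1","H4"]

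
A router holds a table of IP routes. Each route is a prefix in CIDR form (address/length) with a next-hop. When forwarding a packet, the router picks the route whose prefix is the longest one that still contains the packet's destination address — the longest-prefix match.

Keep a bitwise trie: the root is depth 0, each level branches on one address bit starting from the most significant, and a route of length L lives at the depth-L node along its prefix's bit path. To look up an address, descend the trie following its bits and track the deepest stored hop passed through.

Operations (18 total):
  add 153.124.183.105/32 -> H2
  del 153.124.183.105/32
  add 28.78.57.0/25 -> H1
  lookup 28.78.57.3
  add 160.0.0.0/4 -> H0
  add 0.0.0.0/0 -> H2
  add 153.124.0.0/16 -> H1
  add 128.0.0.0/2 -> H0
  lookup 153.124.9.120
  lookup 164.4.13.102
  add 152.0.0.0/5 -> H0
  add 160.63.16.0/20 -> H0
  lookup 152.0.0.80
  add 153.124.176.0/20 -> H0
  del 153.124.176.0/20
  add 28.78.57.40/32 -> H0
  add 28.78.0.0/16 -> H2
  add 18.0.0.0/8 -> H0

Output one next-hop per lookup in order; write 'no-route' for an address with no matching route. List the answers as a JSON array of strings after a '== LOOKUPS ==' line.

Apply in order:
  + 153.124.183.105/32 (H2) depth=32
  del 153.124.183.105/32 (clear depth 32)
  + 28.78.57.0/25 (H1) depth=25
  lookup 28.78.57.3: bits 0001110001001110001110010 walk d0:-→d1:-→d2:-→d3:-→d4:-→d5:-→d6:-→d7:-→d8:-→d9:-→d10:-→d11:-→d12:-→d13:-→d14:-→d15:-→d16:-→d17:-→d18:-→d19:-→d20:-→d21:-→d22:-→d23:-→d24:-→d25:H1 -> H1
  + 160.0.0.0/4 (H0) depth=4
  + 0.0.0.0/0 (H2) depth=0
  + 153.124.0.0/16 (H1) depth=16
  + 128.0.0.0/2 (H0) depth=2
  lookup 153.124.9.120: bits 1001100101111100 walk d0:H2→d1:-→d2:H0→d3:-→d4:-→d5:-→d6:-→d7:-→d8:-→d9:-→d10:-→d11:-→d12:-→d13:-→d14:-→d15:-→d16:H1 -> H1
  lookup 164.4.13.102: bits 1010 walk d0:H2→d1:-→d2:H0→d3:-→d4:H0 -> H0
  + 152.0.0.0/5 (H0) depth=5
  + 160.63.16.0/20 (H0) depth=20
  lookup 152.0.0.80: bits 1001100 walk d0:H2→d1:-→d2:H0→d3:-→d4:-→d5:H0→d6:-→d7:- -> H0
  + 153.124.176.0/20 (H0) depth=20
  del 153.124.176.0/20 (clear depth 20)
  + 28.78.57.40/32 (H0) depth=32
  + 28.78.0.0/16 (H2) depth=16
  + 18.0.0.0/8 (H0) depth=8

== LOOKUPS ==
["H1","H1","H0","H0"]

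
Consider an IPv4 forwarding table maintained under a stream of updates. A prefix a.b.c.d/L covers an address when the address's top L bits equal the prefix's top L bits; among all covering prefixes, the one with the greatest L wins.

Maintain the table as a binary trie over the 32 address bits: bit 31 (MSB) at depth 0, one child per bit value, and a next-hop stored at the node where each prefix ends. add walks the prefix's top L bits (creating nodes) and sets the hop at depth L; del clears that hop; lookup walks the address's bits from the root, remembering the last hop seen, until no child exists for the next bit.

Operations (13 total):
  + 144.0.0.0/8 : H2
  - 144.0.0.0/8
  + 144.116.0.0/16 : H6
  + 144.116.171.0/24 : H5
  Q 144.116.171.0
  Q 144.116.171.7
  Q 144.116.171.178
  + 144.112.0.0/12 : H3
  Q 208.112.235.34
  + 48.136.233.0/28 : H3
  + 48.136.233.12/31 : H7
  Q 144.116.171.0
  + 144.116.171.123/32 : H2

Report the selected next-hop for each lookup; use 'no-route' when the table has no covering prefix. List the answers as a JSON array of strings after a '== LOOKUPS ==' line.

Trace:
  + 144.0.0.0/8 (H2) depth=8
  - 144.0.0.0/8 clear@8
  + 144.116.0.0/16 (H6) depth=16
  + 144.116.171.0/24 (H5) depth=24
  lookup 144.116.171.0: bits 100100000111010010101011 walk d0:-→d1:-→d2:-→d3:-→d4:-→d5:-→d6:-→d7:-→d8:-→d9:-→d10:-→d11:-→d12:-→d13:-→d14:-→d15:-→d16:H6→d17:-→d18:-→d19:-→d20:-→d21:-→d22:-→d23:-→d24:H5 -> H5
  lookup 144.116.171.7: bits 100100000111010010101011 walk d0:-→d1:-→d2:-→d3:-→d4:-→d5:-→d6:-→d7:-→d8:-→d9:-→d10:-→d11:-→d12:-→d13:-→d14:-→d15:-→d16:H6→d17:-→d18:-→d19:-→d20:-→d21:-→d22:-→d23:-→d24:H5 -> H5
  lookup 144.116.171.178: bits 100100000111010010101011 walk d0:-→d1:-→d2:-→d3:-→d4:-→d5:-→d6:-→d7:-→d8:-→d9:-→d10:-→d11:-→d12:-→d13:-→d14:-→d15:-→d16:H6→d17:-→d18:-→d19:-→d20:-→d21:-→d22:-→d23:-→d24:H5 -> H5
  + 144.112.0.0/12 (H3) depth=12
  lookup 208.112.235.34: bits 1 walk d0:-→d1:- -> no-route
  + 48.136.233.0/28 (H3) depth=28
  + 48.136.233.12/31 (H7) depth=31
  lookup 144.116.171.0: bits 100100000111010010101011 walk d0:-→d1:-→d2:-→d3:-→d4:-→d5:-→d6:-→d7:-→d8:-→d9:-→d10:-→d11:-→d12:H3→d13:-→d14:-→d15:-→d16:H6→d17:-→d18:-→d19:-→d20:-→d21:-→d22:-→d23:-→d24:H5 -> H5
  + 144.116.171.123/32 (H2) depth=32

== LOOKUPS ==
["H5","H5","H5","no-route","H5"]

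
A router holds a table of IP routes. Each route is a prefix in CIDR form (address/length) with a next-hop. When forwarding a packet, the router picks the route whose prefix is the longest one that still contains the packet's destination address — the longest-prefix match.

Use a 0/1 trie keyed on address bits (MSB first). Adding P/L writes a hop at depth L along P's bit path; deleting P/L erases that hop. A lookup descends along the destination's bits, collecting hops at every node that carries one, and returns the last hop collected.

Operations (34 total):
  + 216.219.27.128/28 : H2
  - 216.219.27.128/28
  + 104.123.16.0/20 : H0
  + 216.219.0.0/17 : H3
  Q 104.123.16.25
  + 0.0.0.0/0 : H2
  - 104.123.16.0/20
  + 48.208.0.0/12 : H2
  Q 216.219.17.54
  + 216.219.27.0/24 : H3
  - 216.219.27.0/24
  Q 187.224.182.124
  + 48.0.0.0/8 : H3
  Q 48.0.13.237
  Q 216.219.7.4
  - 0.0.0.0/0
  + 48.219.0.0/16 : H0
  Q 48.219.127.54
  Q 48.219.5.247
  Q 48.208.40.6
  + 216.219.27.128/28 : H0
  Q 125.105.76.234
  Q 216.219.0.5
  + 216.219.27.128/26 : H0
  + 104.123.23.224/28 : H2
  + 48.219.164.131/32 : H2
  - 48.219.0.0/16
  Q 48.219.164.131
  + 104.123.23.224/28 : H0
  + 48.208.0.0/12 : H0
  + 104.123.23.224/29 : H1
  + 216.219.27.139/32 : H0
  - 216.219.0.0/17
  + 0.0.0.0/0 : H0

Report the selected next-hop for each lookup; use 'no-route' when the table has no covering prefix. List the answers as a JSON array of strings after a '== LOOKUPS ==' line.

Process each operation:
  add 216.219.27.128/28 -> H2 at depth 28
  - 216.219.27.128/28 clear@28
  add 104.123.16.0/20 -> H0 at depth 20
  add 216.219.0.0/17 -> H3 at depth 17
  lookup 104.123.16.25: bits 01101000011110110001 walk d0:-→d1:-→d2:-→d3:-→d4:-→d5:-→d6:-→d7:-→d8:-→d9:-→d10:-→d11:-→d12:-→d13:-→d14:-→d15:-→d16:-→d17:-→d18:-→d19:-→d20:H0 -> H0
  add 0.0.0.0/0 -> H2 at depth 0
  - 104.123.16.0/20 clear@20
  add 48.208.0.0/12 -> H2 at depth 12
  lookup 216.219.17.54: bits 11011000110110110001 walk d0:H2→d1:-→d2:-→d3:-→d4:-→d5:-→d6:-→d7:-→d8:-→d9:-→d10:-→d11:-→d12:-→d13:-→d14:-→d15:-→d16:-→d17:H3→d18:-→d19:-→d20:- -> H3
  add 216.219.27.0/24 -> H3 at depth 24
  - 216.219.27.0/24 clear@24
  lookup 187.224.182.124: bits 1 walk d0:H2→d1:- -> H2
  add 48.0.0.0/8 -> H3 at depth 8
  lookup 48.0.13.237: bits 00110000 walk d0:H2→d1:-→d2:-→d3:-→d4:-→d5:-→d6:-→d7:-→d8:H3 -> H3
  lookup 216.219.7.4: bits 1101100011011011000 walk d0:H2→d1:-→d2:-→d3:-→d4:-→d5:-→d6:-→d7:-→d8:-→d9:-→d10:-→d11:-→d12:-→d13:-→d14:-→d15:-→d16:-→d17:H3→d18:-→d19:- -> H3
  - 0.0.0.0/0 clear@0
  add 48.219.0.0/16 -> H0 at depth 16
  lookup 48.219.127.54: bits 0011000011011011 walk d0:-→d1:-→d2:-→d3:-→d4:-→d5:-→d6:-→d7:-→d8:H3→d9:-→d10:-→d11:-→d12:H2→d13:-→d14:-→d15:-→d16:H0 -> H0
  lookup 48.219.5.247: bits 0011000011011011 walk d0:-→d1:-→d2:-→d3:-→d4:-→d5:-→d6:-→d7:-→d8:H3→d9:-→d10:-→d11:-→d12:H2→d13:-→d14:-→d15:-→d16:H0 -> H0
  lookup 48.208.40.6: bits 001100001101 walk d0:-→d1:-→d2:-→d3:-→d4:-→d5:-→d6:-→d7:-→d8:H3→d9:-→d10:-→d11:-→d12:H2 -> H2
  add 216.219.27.128/28 -> H0 at depth 28
  lookup 125.105.76.234: bits 011 walk d0:-→d1:-→d2:-→d3:- -> no-route
  lookup 216.219.0.5: bits 1101100011011011000 walk d0:-→d1:-→d2:-→d3:-→d4:-→d5:-→d6:-→d7:-→d8:-→d9:-→d10:-→d11:-→d12:-→d13:-→d14:-→d15:-→d16:-→d17:H3→d18:-→d19:- -> H3
  add 216.219.27.128/26 -> H0 at depth 26
  add 104.123.23.224/28 -> H2 at depth 28
  add 48.219.164.131/32 -> H2 at depth 32
  - 48.219.0.0/16 clear@16
  lookup 48.219.164.131: bits 00110000110110111010010010000011 walk d0:-→d1:-→d2:-→d3:-→d4:-→d5:-→d6:-→d7:-→d8:H3→d9:-→d10:-→d11:-→d12:H2→d13:-→d14:-→d15:-→d16:-→d17:-→d18:-→d19:-→d20:-→d21:-→d22:-→d23:-→d24:-→d25:-→d26:-→d27:-→d28:-→d29:-→d30:-→d31:-→d32:H2 -> H2
  add 104.123.23.224/28 -> H0 at depth 28
  add 48.208.0.0/12 -> H0 at depth 12
  add 104.123.23.224/29 -> H1 at depth 29
  add 216.219.27.139/32 -> H0 at depth 32
  - 216.219.0.0/17 clear@17
  add 0.0.0.0/0 -> H0 at depth 0

== LOOKUPS ==
["H0","H3","H2","H3","H3","H0","H0","H2","no-route","H3","H2"]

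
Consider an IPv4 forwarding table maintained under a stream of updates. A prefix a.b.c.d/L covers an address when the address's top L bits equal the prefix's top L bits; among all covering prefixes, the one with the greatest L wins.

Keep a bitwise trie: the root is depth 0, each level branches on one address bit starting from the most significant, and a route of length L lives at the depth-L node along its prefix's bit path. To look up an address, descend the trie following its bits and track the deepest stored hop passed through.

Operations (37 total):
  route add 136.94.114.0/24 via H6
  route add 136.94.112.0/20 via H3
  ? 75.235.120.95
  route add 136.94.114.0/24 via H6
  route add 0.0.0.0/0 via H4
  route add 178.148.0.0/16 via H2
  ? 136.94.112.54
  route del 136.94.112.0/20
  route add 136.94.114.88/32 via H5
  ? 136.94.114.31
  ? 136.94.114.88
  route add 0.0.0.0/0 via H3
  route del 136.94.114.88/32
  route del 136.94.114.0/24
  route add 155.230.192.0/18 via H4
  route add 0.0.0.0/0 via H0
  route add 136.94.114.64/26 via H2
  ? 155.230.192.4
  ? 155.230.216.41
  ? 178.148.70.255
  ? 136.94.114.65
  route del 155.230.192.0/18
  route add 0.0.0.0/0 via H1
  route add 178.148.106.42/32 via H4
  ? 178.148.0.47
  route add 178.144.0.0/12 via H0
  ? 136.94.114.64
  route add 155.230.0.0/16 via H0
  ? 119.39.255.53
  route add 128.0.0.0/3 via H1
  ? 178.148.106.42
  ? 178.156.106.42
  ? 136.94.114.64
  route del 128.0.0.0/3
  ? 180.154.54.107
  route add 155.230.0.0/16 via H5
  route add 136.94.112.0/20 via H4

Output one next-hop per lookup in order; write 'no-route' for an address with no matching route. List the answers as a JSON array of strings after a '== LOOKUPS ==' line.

Process each operation:
  add 136.94.114.0/24 -> H6 at depth 24
  add 136.94.112.0/20 -> H3 at depth 20
  ? 75.235.120.95  path d0:-  best=no-route
  add 136.94.114.0/24 -> H6 at depth 24
  add 0.0.0.0/0 -> H4 at depth 0
  add 178.148.0.0/16 -> H2 at depth 16
  ? 136.94.112.54  path d0:H4→d1:-→d2:-→d3:-→d4:-→d5:-→d6:-→d7:-→d8:-→d9:-→d10:-→d11:-→d12:-→d13:-→d14:-→d15:-→d16:-→d17:-→d18:-→d19:-→d20:H3→d21:-→d22:-  best=H3
  del 136.94.112.0/20 (clear depth 20)
  add 136.94.114.88/32 -> H5 at depth 32
  ? 136.94.114.31  path d0:H4→d1:-→d2:-→d3:-→d4:-→d5:-→d6:-→d7:-→d8:-→d9:-→d10:-→d11:-→d12:-→d13:-→d14:-→d15:-→d16:-→d17:-→d18:-→d19:-→d20:-→d21:-→d22:-→d23:-→d24:H6→d25:-  best=H6
  ? 136.94.114.88  path d0:H4→d1:-→d2:-→d3:-→d4:-→d5:-→d6:-→d7:-→d8:-→d9:-→d10:-→d11:-→d12:-→d13:-→d14:-→d15:-→d16:-→d17:-→d18:-→d19:-→d20:-→d21:-→d22:-→d23:-→d24:H6→d25:-→d26:-→d27:-→d28:-→d29:-→d30:-→d31:-→d32:H5  best=H5
  add 0.0.0.0/0 -> H3 at depth 0
  del 136.94.114.88/32 (clear depth 32)
  del 136.94.114.0/24 (clear depth 24)
  add 155.230.192.0/18 -> H4 at depth 18
  add 0.0.0.0/0 -> H0 at depth 0
  add 136.94.114.64/26 -> H2 at depth 26
  ? 155.230.192.4  path d0:H0→d1:-→d2:-→d3:-→d4:-→d5:-→d6:-→d7:-→d8:-→d9:-→d10:-→d11:-→d12:-→d13:-→d14:-→d15:-→d16:-→d17:-→d18:H4  best=H4
  ? 155.230.216.41  path d0:H0→d1:-→d2:-→d3:-→d4:-→d5:-→d6:-→d7:-→d8:-→d9:-→d10:-→d11:-→d12:-→d13:-→d14:-→d15:-→d16:-→d17:-→d18:H4  best=H4
  ? 178.148.70.255  path d0:H0→d1:-→d2:-→d3:-→d4:-→d5:-→d6:-→d7:-→d8:-→d9:-→d10:-→d11:-→d12:-→d13:-→d14:-→d15:-→d16:H2  best=H2
  ? 136.94.114.65  path d0:H0→d1:-→d2:-→d3:-→d4:-→d5:-→d6:-→d7:-→d8:-→d9:-→d10:-→d11:-→d12:-→d13:-→d14:-→d15:-→d16:-→d17:-→d18:-→d19:-→d20:-→d21:-→d22:-→d23:-→d24:-→d25:-→d26:H2→d27:-  best=H2
  del 155.230.192.0/18 (clear depth 18)
  add 0.0.0.0/0 -> H1 at depth 0
  add 178.148.106.42/32 -> H4 at depth 32
  ? 178.148.0.47  path d0:H1→d1:-→d2:-→d3:-→d4:-→d5:-→d6:-→d7:-→d8:-→d9:-→d10:-→d11:-→d12:-→d13:-→d14:-→d15:-→d16:H2→d17:-  best=H2
  add 178.144.0.0/12 -> H0 at depth 12
  ? 136.94.114.64  path d0:H1→d1:-→d2:-→d3:-→d4:-→d5:-→d6:-→d7:-→d8:-→d9:-→d10:-→d11:-→d12:-→d13:-→d14:-→d15:-→d16:-→d17:-→d18:-→d19:-→d20:-→d21:-→d22:-→d23:-→d24:-→d25:-→d26:H2→d27:-  best=H2
  add 155.230.0.0/16 -> H0 at depth 16
  ? 119.39.255.53  path d0:H1  best=H1
  add 128.0.0.0/3 -> H1 at depth 3
  ? 178.148.106.42  path d0:H1→d1:-→d2:-→d3:-→d4:-→d5:-→d6:-→d7:-→d8:-→d9:-→d10:-→d11:-→d12:H0→d13:-→d14:-→d15:-→d16:H2→d17:-→d18:-→d19:-→d20:-→d21:-→d22:-→d23:-→d24:-→d25:-→d26:-→d27:-→d28:-→d29:-→d30:-→d31:-→d32:H4  best=H4
  ? 178.156.106.42  path d0:H1→d1:-→d2:-→d3:-→d4:-→d5:-→d6:-→d7:-→d8:-→d9:-→d10:-→d11:-→d12:H0  best=H0
  ? 136.94.114.64  path d0:H1→d1:-→d2:-→d3:H1→d4:-→d5:-→d6:-→d7:-→d8:-→d9:-→d10:-→d11:-→d12:-→d13:-→d14:-→d15:-→d16:-→d17:-→d18:-→d19:-→d20:-→d21:-→d22:-→d23:-→d24:-→d25:-→d26:H2→d27:-  best=H2
  del 128.0.0.0/3 (clear depth 3)
  ? 180.154.54.107  path d0:H1→d1:-→d2:-→d3:-→d4:-→d5:-  best=H1
  add 155.230.0.0/16 -> H5 at depth 16
  add 136.94.112.0/20 -> H4 at depth 20

== LOOKUPS ==
["no-route","H3","H6","H5","H4","H4","H2","H2","H2","H2","H1","H4","H0","H2","H1"]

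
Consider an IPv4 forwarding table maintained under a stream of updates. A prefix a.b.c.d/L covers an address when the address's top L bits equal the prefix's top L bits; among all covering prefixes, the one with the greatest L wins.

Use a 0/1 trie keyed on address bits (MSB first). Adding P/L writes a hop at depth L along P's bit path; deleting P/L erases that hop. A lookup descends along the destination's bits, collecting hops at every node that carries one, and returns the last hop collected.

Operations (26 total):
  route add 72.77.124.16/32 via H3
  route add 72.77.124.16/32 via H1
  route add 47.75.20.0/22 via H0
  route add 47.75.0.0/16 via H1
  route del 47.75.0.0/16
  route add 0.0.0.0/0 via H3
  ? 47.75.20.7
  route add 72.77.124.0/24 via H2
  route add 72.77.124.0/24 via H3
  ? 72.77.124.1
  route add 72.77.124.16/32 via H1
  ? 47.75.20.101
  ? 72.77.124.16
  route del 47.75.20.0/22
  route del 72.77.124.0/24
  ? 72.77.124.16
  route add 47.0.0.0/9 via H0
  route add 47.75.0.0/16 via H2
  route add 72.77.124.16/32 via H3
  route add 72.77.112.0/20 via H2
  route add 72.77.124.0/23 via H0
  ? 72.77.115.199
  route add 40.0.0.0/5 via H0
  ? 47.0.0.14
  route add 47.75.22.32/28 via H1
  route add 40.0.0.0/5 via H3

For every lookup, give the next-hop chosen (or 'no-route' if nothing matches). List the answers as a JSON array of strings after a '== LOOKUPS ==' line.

Trace:
  + 72.77.124.16/32 (H3) depth=32
  + 72.77.124.16/32 (H1) depth=32
  + 47.75.20.0/22 (H0) depth=22
  + 47.75.0.0/16 (H1) depth=16
  del 47.75.0.0/16 (clear depth 16)
  + 0.0.0.0/0 (H3) depth=0
  lookup 47.75.20.7: bits 0010111101001011000101 walk d0:H3→d1:-→d2:-→d3:-→d4:-→d5:-→d6:-→d7:-→d8:-→d9:-→d10:-→d11:-→d12:-→d13:-→d14:-→d15:-→d16:-→d17:-→d18:-→d19:-→d20:-→d21:-→d22:H0 -> H0
  + 72.77.124.0/24 (H2) depth=24
  + 72.77.124.0/24 (H3) depth=24
  lookup 72.77.124.1: bits 010010000100110101111100000 walk d0:H3→d1:-→d2:-→d3:-→d4:-→d5:-→d6:-→d7:-→d8:-→d9:-→d10:-→d11:-→d12:-→d13:-→d14:-→d15:-→d16:-→d17:-→d18:-→d19:-→d20:-→d21:-→d22:-→d23:-→d24:H3→d25:-→d26:-→d27:- -> H3
  + 72.77.124.16/32 (H1) depth=32
  lookup 47.75.20.101: bits 0010111101001011000101 walk d0:H3→d1:-→d2:-→d3:-→d4:-→d5:-→d6:-→d7:-→d8:-→d9:-→d10:-→d11:-→d12:-→d13:-→d14:-→d15:-→d16:-→d17:-→d18:-→d19:-→d20:-→d21:-→d22:H0 -> H0
  lookup 72.77.124.16: bits 01001000010011010111110000010000 walk d0:H3→d1:-→d2:-→d3:-→d4:-→d5:-→d6:-→d7:-→d8:-→d9:-→d10:-→d11:-→d12:-→d13:-→d14:-→d15:-→d16:-→d17:-→d18:-→d19:-→d20:-→d21:-→d22:-→d23:-→d24:H3→d25:-→d26:-→d27:-→d28:-→d29:-→d30:-→d31:-→d32:H1 -> H1
  del 47.75.20.0/22 (clear depth 22)
  del 72.77.124.0/24 (clear depth 24)
  lookup 72.77.124.16: bits 01001000010011010111110000010000 walk d0:H3→d1:-→d2:-→d3:-→d4:-→d5:-→d6:-→d7:-→d8:-→d9:-→d10:-→d11:-→d12:-→d13:-→d14:-→d15:-→d16:-→d17:-→d18:-→d19:-→d20:-→d21:-→d22:-→d23:-→d24:-→d25:-→d26:-→d27:-→d28:-→d29:-→d30:-→d31:-→d32:H1 -> H1
  + 47.0.0.0/9 (H0) depth=9
  + 47.75.0.0/16 (H2) depth=16
  + 72.77.124.16/32 (H3) depth=32
  + 72.77.112.0/20 (H2) depth=20
  + 72.77.124.0/23 (H0) depth=23
  lookup 72.77.115.199: bits 01001000010011010111 walk d0:H3→d1:-→d2:-→d3:-→d4:-→d5:-→d6:-→d7:-→d8:-→d9:-→d10:-→d11:-→d12:-→d13:-→d14:-→d15:-→d16:-→d17:-→d18:-→d19:-→d20:H2 -> H2
  + 40.0.0.0/5 (H0) depth=5
  lookup 47.0.0.14: bits 001011110 walk d0:H3→d1:-→d2:-→d3:-→d4:-→d5:H0→d6:-→d7:-→d8:-→d9:H0 -> H0
  + 47.75.22.32/28 (H1) depth=28
  + 40.0.0.0/5 (H3) depth=5

== LOOKUPS ==
["H0","H3","H0","H1","H1","H2","H0"]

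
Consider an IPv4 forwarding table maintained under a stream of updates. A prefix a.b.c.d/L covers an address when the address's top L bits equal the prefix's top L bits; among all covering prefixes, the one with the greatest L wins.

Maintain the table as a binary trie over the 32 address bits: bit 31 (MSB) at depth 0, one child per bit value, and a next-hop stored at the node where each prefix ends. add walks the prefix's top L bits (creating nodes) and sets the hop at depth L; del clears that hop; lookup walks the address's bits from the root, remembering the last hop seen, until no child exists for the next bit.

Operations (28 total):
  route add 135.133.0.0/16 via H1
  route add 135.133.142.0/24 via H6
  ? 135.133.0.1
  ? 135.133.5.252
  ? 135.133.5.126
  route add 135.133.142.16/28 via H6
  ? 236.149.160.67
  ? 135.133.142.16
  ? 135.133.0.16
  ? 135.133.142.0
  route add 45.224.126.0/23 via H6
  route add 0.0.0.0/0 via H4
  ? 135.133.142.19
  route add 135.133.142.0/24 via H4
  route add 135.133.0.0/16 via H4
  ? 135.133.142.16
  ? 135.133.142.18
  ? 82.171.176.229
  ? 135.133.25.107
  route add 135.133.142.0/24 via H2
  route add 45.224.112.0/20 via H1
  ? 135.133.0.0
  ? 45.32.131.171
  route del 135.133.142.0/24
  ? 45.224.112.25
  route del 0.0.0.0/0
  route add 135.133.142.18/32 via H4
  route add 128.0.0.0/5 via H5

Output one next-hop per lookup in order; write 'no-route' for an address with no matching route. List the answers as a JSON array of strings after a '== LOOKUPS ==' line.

Trace:
  add 135.133.0.0/16 -> H1 at depth 16
  add 135.133.142.0/24 -> H6 at depth 24
  ? 135.133.0.1  path d0:-→d1:-→d2:-→d3:-→d4:-→d5:-→d6:-→d7:-→d8:-→d9:-→d10:-→d11:-→d12:-→d13:-→d14:-→d15:-→d16:H1  best=H1
  ? 135.133.5.252  path d0:-→d1:-→d2:-→d3:-→d4:-→d5:-→d6:-→d7:-→d8:-→d9:-→d10:-→d11:-→d12:-→d13:-→d14:-→d15:-→d16:H1  best=H1
  ? 135.133.5.126  path d0:-→d1:-→d2:-→d3:-→d4:-→d5:-→d6:-→d7:-→d8:-→d9:-→d10:-→d11:-→d12:-→d13:-→d14:-→d15:-→d16:H1  best=H1
  add 135.133.142.16/28 -> H6 at depth 28
  ? 236.149.160.67  path d0:-→d1:-  best=no-route
  ? 135.133.142.16  path d0:-→d1:-→d2:-→d3:-→d4:-→d5:-→d6:-→d7:-→d8:-→d9:-→d10:-→d11:-→d12:-→d13:-→d14:-→d15:-→d16:H1→d17:-→d18:-→d19:-→d20:-→d21:-→d22:-→d23:-→d24:H6→d25:-→d26:-→d27:-→d28:H6  best=H6
  ? 135.133.0.16  path d0:-→d1:-→d2:-→d3:-→d4:-→d5:-→d6:-→d7:-→d8:-→d9:-→d10:-→d11:-→d12:-→d13:-→d14:-→d15:-→d16:H1  best=H1
  ? 135.133.142.0  path d0:-→d1:-→d2:-→d3:-→d4:-→d5:-→d6:-→d7:-→d8:-→d9:-→d10:-→d11:-→d12:-→d13:-→d14:-→d15:-→d16:H1→d17:-→d18:-→d19:-→d20:-→d21:-→d22:-→d23:-→d24:H6→d25:-→d26:-→d27:-  best=H6
  add 45.224.126.0/23 -> H6 at depth 23
  add 0.0.0.0/0 -> H4 at depth 0
  ? 135.133.142.19  path d0:H4→d1:-→d2:-→d3:-→d4:-→d5:-→d6:-→d7:-→d8:-→d9:-→d10:-→d11:-→d12:-→d13:-→d14:-→d15:-→d16:H1→d17:-→d18:-→d19:-→d20:-→d21:-→d22:-→d23:-→d24:H6→d25:-→d26:-→d27:-→d28:H6  best=H6
  add 135.133.142.0/24 -> H4 at depth 24
  add 135.133.0.0/16 -> H4 at depth 16
  ? 135.133.142.16  path d0:H4→d1:-→d2:-→d3:-→d4:-→d5:-→d6:-→d7:-→d8:-→d9:-→d10:-→d11:-→d12:-→d13:-→d14:-→d15:-→d16:H4→d17:-→d18:-→d19:-→d20:-→d21:-→d22:-→d23:-→d24:H4→d25:-→d26:-→d27:-→d28:H6  best=H6
  ? 135.133.142.18  path d0:H4→d1:-→d2:-→d3:-→d4:-→d5:-→d6:-→d7:-→d8:-→d9:-→d10:-→d11:-→d12:-→d13:-→d14:-→d15:-→d16:H4→d17:-→d18:-→d19:-→d20:-→d21:-→d22:-→d23:-→d24:H4→d25:-→d26:-→d27:-→d28:H6  best=H6
  ? 82.171.176.229  path d0:H4→d1:-  best=H4
  ? 135.133.25.107  path d0:H4→d1:-→d2:-→d3:-→d4:-→d5:-→d6:-→d7:-→d8:-→d9:-→d10:-→d11:-→d12:-→d13:-→d14:-→d15:-→d16:H4  best=H4
  add 135.133.142.0/24 -> H2 at depth 24
  add 45.224.112.0/20 -> H1 at depth 20
  ? 135.133.0.0  path d0:H4→d1:-→d2:-→d3:-→d4:-→d5:-→d6:-→d7:-→d8:-→d9:-→d10:-→d11:-→d12:-→d13:-→d14:-→d15:-→d16:H4  best=H4
  ? 45.32.131.171  path d0:H4→d1:-→d2:-→d3:-→d4:-→d5:-→d6:-→d7:-→d8:-  best=H4
  del 135.133.142.0/24 (clear depth 24)
  ? 45.224.112.25  path d0:H4→d1:-→d2:-→d3:-→d4:-→d5:-→d6:-→d7:-→d8:-→d9:-→d10:-→d11:-→d12:-→d13:-→d14:-→d15:-→d16:-→d17:-→d18:-→d19:-→d20:H1  best=H1
  del 0.0.0.0/0 (clear depth 0)
  add 135.133.142.18/32 -> H4 at depth 32
  add 128.0.0.0/5 -> H5 at depth 5

== LOOKUPS ==
["H1","H1","H1","no-route","H6","H1","H6","H6","H6","H6","H4","H4","H4","H4","H1"]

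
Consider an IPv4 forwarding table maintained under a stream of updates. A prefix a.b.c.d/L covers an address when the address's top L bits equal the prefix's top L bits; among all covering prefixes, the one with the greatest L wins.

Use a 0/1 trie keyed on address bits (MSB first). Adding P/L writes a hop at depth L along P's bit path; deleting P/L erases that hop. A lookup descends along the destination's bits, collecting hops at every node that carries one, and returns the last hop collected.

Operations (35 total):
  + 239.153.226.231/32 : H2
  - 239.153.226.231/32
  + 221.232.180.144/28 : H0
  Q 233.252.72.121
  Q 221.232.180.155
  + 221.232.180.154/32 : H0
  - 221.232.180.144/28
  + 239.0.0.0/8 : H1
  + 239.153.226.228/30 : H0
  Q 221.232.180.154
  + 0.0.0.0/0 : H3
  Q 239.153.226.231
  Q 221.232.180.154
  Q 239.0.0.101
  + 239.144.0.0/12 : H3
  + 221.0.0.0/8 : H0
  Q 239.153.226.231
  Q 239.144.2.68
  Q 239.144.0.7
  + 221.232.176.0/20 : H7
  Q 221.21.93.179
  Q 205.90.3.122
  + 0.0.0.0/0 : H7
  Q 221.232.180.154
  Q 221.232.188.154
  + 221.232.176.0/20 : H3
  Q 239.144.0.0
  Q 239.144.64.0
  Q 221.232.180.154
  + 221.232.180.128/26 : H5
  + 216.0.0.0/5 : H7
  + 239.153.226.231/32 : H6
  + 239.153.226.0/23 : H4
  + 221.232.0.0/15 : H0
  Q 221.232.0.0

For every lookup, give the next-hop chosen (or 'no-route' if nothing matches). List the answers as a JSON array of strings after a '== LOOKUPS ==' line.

Trace:
  add 239.153.226.231/32 -> H2 at depth 32
  - 239.153.226.231/32 clear@32
  add 221.232.180.144/28 -> H0 at depth 28
  Q 233.252.72.121: descend 11101 ; hops seen [∅] ; pick no-route
  Q 221.232.180.155: descend 1101110111101000101101001001 ; hops seen [H0] ; pick H0
  add 221.232.180.154/32 -> H0 at depth 32
  - 221.232.180.144/28 clear@28
  add 239.0.0.0/8 -> H1 at depth 8
  add 239.153.226.228/30 -> H0 at depth 30
  Q 221.232.180.154: descend 11011101111010001011010010011010 ; hops seen [H0] ; pick H0
  add 0.0.0.0/0 -> H3 at depth 0
  Q 239.153.226.231: descend 11101111100110011110001011100111 ; hops seen [H3,H1,H0] ; pick H0
  Q 221.232.180.154: descend 11011101111010001011010010011010 ; hops seen [H3,H0] ; pick H0
  Q 239.0.0.101: descend 11101111 ; hops seen [H3,H1] ; pick H1
  add 239.144.0.0/12 -> H3 at depth 12
  add 221.0.0.0/8 -> H0 at depth 8
  Q 239.153.226.231: descend 11101111100110011110001011100111 ; hops seen [H3,H1,H3,H0] ; pick H0
  Q 239.144.2.68: descend 111011111001 ; hops seen [H3,H1,H3] ; pick H3
  Q 239.144.0.7: descend 111011111001 ; hops seen [H3,H1,H3] ; pick H3
  add 221.232.176.0/20 -> H7 at depth 20
  Q 221.21.93.179: descend 11011101 ; hops seen [H3,H0] ; pick H0
  Q 205.90.3.122: descend 110 ; hops seen [H3] ; pick H3
  add 0.0.0.0/0 -> H7 at depth 0
  Q 221.232.180.154: descend 11011101111010001011010010011010 ; hops seen [H7,H0,H7,H0] ; pick H0
  Q 221.232.188.154: descend 11011101111010001011 ; hops seen [H7,H0,H7] ; pick H7
  add 221.232.176.0/20 -> H3 at depth 20
  Q 239.144.0.0: descend 111011111001 ; hops seen [H7,H1,H3] ; pick H3
  Q 239.144.64.0: descend 111011111001 ; hops seen [H7,H1,H3] ; pick H3
  Q 221.232.180.154: descend 11011101111010001011010010011010 ; hops seen [H7,H0,H3,H0] ; pick H0
  add 221.232.180.128/26 -> H5 at depth 26
  add 216.0.0.0/5 -> H7 at depth 5
  add 239.153.226.231/32 -> H6 at depth 32
  add 239.153.226.0/23 -> H4 at depth 23
  add 221.232.0.0/15 -> H0 at depth 15
  Q 221.232.0.0: descend 1101110111101000 ; hops seen [H7,H7,H0,H0] ; pick H0

== LOOKUPS ==
["no-route","H0","H0","H0","H0","H1","H0","H3","H3","H0","H3","H0","H7","H3","H3","H0","H0"]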